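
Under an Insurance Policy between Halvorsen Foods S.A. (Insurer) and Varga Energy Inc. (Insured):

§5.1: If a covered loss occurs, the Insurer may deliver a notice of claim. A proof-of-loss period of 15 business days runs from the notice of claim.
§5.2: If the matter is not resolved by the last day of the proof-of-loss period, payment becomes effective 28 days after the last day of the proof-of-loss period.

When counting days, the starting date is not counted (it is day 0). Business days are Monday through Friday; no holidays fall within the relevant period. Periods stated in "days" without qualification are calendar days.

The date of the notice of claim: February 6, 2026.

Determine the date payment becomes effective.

The last day of the proof-of-loss period: 15 business days after Friday, February 6, 2026, skipping weekends — Feb 9, Feb 10, Feb 11, Feb 12, …, Feb 25, Feb 26, Feb 27 — lands on Friday, February 27, 2026.
Adding 28 calendar days to February 27, 2026 gives March 27, 2026, which is the date payment becomes effective.

March 27, 2026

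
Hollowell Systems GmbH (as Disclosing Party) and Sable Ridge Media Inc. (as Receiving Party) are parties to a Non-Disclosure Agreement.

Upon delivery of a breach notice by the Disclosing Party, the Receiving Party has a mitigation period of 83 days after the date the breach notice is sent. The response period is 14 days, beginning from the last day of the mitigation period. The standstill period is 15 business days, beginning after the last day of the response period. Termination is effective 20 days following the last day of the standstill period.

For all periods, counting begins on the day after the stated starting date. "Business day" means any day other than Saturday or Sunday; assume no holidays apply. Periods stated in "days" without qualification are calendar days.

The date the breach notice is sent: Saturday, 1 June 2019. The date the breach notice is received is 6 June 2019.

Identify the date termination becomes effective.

Adding 83 calendar days to 1 June 2019 gives 23 August 2019, which is the last day of the mitigation period.
Adding 14 calendar days to 23 August 2019 gives 6 September 2019, which is the last day of the response period.
The last day of the standstill period: 15 business days after Friday, 6 September 2019, skipping weekends — Sep 9, Sep 10, Sep 11, Sep 12, …, Sep 25, Sep 26, Sep 27 — lands on Friday, 27 September 2019.
Adding 20 calendar days to 27 September 2019 gives 17 October 2019, which is the date termination becomes effective.

17 October 2019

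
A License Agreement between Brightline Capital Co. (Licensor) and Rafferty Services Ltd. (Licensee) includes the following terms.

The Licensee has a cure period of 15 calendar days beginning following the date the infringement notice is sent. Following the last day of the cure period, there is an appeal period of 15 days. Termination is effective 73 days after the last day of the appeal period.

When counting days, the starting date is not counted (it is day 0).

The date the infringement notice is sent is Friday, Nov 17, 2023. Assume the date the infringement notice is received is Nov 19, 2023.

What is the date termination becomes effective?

Feb 28, 2024

The last day of the cure period: Nov 17, 2023 + 15 days = Dec 2, 2023.
Adding 15 calendar days to Dec 2, 2023 gives Dec 17, 2023, which is the last day of the appeal period.
The date termination becomes effective: 73 calendar days after Dec 17, 2023 is Feb 28, 2024.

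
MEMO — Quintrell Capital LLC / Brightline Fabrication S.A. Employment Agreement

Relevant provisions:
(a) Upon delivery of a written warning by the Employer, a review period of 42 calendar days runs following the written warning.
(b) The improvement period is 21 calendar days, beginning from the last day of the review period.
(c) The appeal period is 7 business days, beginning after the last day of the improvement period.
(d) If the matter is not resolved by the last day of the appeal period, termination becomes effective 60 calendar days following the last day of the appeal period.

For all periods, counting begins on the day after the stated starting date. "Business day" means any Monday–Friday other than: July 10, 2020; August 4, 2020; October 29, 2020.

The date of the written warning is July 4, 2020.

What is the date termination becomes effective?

The last day of the review period: July 4, 2020 + 42 days = August 15, 2020.
Adding 21 calendar days to August 15, 2020 gives September 5, 2020, which is the last day of the improvement period.
The last day of the appeal period: 7 business days after Saturday, September 5, 2020, skipping weekends — Sep 7, Sep 8, Sep 9, Sep 10, Sep 11, Sep 14, Sep 15 — lands on Tuesday, September 15, 2020.
The date termination becomes effective: September 15, 2020 + 60 days = November 14, 2020.

November 14, 2020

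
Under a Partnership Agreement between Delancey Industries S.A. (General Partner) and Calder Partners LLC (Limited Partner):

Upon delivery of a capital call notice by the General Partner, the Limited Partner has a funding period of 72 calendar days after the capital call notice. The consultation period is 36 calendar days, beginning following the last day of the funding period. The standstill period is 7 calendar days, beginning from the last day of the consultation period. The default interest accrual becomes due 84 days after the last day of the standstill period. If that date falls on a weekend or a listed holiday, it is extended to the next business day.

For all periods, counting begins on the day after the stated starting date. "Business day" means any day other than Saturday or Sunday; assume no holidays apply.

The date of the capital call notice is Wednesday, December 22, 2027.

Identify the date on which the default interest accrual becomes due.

The last day of the funding period: 72 calendar days after December 22, 2027 is March 3, 2028.
The last day of the consultation period: March 3, 2028 + 36 days = April 8, 2028.
Adding 7 calendar days to April 8, 2028 gives April 15, 2028, which is the last day of the standstill period.
The date on which the default interest accrual becomes due: 84 calendar days after April 15, 2028 is July 8, 2028. That falls on a Saturday, so it rolls to the next business day, Monday, July 10, 2028.

July 10, 2028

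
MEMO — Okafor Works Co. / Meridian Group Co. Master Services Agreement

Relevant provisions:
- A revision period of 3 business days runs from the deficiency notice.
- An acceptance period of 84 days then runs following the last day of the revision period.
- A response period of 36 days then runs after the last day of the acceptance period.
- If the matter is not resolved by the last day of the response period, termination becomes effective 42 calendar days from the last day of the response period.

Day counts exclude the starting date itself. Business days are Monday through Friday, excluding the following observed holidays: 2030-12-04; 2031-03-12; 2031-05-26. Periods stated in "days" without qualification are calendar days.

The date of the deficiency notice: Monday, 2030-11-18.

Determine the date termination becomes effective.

2031-05-02

The last day of the revision period: 3 business days after Monday, 2030-11-18, skipping weekends — Nov 19, Nov 20, Nov 21 — lands on Thursday, 2030-11-21.
Adding 84 calendar days to 2030-11-21 gives 2031-02-13, which is the last day of the acceptance period.
Adding 36 calendar days to 2031-02-13 gives 2031-03-21, which is the last day of the response period.
The date termination becomes effective: 2031-03-21 + 42 days = 2031-05-02.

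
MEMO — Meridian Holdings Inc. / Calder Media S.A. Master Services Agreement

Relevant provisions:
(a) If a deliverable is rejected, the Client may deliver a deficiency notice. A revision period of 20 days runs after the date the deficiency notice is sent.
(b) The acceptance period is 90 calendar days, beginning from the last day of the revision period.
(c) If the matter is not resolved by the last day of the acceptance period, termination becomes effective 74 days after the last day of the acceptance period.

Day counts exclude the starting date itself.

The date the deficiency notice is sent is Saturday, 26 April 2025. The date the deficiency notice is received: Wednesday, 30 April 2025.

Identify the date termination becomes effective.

Adding 20 calendar days to 26 April 2025 gives 16 May 2025, which is the last day of the revision period.
Adding 90 calendar days to 16 May 2025 gives 14 August 2025, which is the last day of the acceptance period.
The date termination becomes effective: 14 August 2025 + 74 days = 27 October 2025.

27 October 2025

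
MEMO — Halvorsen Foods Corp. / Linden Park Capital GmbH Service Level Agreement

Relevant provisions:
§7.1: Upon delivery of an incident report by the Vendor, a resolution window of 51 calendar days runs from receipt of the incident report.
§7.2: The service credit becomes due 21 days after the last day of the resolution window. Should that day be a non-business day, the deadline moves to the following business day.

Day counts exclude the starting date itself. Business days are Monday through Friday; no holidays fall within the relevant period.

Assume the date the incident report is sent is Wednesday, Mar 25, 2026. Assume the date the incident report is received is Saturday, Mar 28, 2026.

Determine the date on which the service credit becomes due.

The last day of the resolution window: Mar 28, 2026 + 51 days = May 18, 2026.
The date on which the service credit becomes due: May 18, 2026 + 21 days = Jun 8, 2026. Jun 8, 2026 is a Monday, so no roll-forward applies.

Jun 8, 2026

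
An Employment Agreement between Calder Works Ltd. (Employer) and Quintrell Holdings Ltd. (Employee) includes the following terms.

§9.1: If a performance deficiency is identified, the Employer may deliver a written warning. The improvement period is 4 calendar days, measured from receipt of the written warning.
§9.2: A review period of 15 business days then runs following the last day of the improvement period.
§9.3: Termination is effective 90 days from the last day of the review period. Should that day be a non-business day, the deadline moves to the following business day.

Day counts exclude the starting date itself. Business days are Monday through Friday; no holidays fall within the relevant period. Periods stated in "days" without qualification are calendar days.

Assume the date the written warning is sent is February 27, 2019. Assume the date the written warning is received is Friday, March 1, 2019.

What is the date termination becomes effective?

The last day of the improvement period: March 1, 2019 + 4 days = March 5, 2019.
The last day of the review period: counting 15 business days from Tuesday, March 5, 2019 (Mar 6, Mar 7, Mar 8, Mar 11, …, Mar 22, Mar 25, Mar 26, skipping weekends) reaches Tuesday, March 26, 2019.
Adding 90 calendar days to March 26, 2019 gives June 24, 2019, which is the date termination becomes effective. June 24, 2019 is a Monday, so no roll-forward applies.

June 24, 2019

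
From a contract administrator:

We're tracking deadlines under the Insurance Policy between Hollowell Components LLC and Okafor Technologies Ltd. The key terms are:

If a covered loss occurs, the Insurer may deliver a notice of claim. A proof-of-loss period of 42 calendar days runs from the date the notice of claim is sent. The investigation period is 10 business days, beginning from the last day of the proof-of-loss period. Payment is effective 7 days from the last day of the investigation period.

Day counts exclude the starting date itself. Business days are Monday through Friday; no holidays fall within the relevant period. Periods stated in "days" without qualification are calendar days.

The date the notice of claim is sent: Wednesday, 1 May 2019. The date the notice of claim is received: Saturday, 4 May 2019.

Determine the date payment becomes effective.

3 July 2019

The last day of the proof-of-loss period: 1 May 2019 + 42 days = 12 June 2019.
The last day of the investigation period: 10 business days after Wednesday, 12 June 2019, skipping weekends — Jun 13, Jun 14, Jun 17, Jun 18, Jun 19, Jun 20, Jun 21, Jun 24, Jun 25, Jun 26 — lands on Wednesday, 26 June 2019.
The date payment becomes effective: 26 June 2019 + 7 days = 3 July 2019.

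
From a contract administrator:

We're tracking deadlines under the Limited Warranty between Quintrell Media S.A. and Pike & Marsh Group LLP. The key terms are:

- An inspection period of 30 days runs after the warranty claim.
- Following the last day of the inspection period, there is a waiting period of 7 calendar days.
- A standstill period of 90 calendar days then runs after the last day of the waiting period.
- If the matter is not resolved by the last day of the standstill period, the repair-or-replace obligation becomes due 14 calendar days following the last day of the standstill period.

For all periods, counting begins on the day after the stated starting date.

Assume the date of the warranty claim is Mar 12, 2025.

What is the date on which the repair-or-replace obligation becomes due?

The last day of the inspection period: 30 calendar days after Mar 12, 2025 is Apr 11, 2025.
The last day of the waiting period: Apr 11, 2025 + 7 days = Apr 18, 2025.
The last day of the standstill period: 90 calendar days after Apr 18, 2025 is Jul 17, 2025.
The date on which the repair-or-replace obligation becomes due: 14 calendar days after Jul 17, 2025 is Jul 31, 2025.

Jul 31, 2025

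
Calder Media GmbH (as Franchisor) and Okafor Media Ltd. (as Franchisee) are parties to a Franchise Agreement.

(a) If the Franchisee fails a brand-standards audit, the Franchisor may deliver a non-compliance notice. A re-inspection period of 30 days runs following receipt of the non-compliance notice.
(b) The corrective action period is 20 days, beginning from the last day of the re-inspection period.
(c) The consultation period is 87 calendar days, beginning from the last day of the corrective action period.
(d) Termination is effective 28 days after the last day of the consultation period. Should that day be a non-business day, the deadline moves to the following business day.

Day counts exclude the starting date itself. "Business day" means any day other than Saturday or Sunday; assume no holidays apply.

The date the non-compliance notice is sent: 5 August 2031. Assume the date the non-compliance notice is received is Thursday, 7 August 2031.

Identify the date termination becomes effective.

The last day of the re-inspection period: 7 August 2031 + 30 days = 6 September 2031.
The last day of the corrective action period: 20 calendar days after 6 September 2031 is 26 September 2031.
Adding 87 calendar days to 26 September 2031 gives 22 December 2031, which is the last day of the consultation period.
Adding 28 calendar days to 22 December 2031 gives 19 January 2032, which is the date termination becomes effective. 19 January 2032 is a Monday, so no roll-forward applies.

19 January 2032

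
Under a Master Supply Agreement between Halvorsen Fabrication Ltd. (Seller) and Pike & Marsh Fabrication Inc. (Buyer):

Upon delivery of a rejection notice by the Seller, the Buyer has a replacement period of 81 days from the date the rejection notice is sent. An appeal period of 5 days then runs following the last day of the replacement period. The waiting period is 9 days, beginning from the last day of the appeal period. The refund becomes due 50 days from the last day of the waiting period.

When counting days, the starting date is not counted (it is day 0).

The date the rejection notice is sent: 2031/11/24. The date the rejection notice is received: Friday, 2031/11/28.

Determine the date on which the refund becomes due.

2032/04/17

The last day of the replacement period: 81 calendar days after 2031/11/24 is 2032/02/13.
The last day of the appeal period: 2032/02/13 + 5 days = 2032/02/18.
The last day of the waiting period: 2032/02/18 + 9 days = 2032/02/27.
The date on which the refund becomes due: 50 calendar days after 2032/02/27 is 2032/04/17.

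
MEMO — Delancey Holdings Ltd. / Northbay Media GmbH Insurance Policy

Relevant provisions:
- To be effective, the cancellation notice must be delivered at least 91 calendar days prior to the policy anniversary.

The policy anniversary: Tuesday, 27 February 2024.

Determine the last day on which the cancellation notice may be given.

28 November 2023

27 February 2024 minus 91 days is 28 November 2023.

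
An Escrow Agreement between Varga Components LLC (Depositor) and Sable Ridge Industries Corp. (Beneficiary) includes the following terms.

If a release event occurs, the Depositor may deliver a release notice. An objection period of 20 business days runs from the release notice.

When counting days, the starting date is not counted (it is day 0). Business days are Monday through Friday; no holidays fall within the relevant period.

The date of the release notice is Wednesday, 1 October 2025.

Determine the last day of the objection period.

The last day of the objection period: 20 business days after Wednesday, 1 October 2025, skipping weekends — Oct 2, Oct 3, Oct 6, Oct 7, …, Oct 27, Oct 28, Oct 29 — lands on Wednesday, 29 October 2025.

29 October 2025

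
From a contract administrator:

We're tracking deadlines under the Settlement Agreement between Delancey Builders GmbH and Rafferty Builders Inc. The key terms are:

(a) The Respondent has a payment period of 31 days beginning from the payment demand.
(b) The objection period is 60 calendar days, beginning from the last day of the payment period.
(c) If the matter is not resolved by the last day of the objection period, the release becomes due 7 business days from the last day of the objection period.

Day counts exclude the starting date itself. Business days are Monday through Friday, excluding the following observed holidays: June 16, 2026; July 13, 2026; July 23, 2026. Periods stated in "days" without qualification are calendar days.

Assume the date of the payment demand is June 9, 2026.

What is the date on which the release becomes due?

The last day of the payment period: June 9, 2026 + 31 days = July 10, 2026.
The last day of the objection period: 60 calendar days after July 10, 2026 is September 8, 2026.
The date on which the release becomes due: 7 business days after Tuesday, September 8, 2026, skipping weekends — Sep 9, Sep 10, Sep 11, Sep 14, Sep 15, Sep 16, Sep 17 — lands on Thursday, September 17, 2026.

September 17, 2026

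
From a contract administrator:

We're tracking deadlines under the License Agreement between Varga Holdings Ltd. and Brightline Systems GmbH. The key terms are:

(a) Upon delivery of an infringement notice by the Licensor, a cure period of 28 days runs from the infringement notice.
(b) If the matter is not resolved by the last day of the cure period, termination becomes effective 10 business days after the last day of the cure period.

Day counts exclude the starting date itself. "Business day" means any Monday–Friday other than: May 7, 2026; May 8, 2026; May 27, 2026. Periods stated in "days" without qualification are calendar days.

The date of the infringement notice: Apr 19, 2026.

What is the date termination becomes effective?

Jun 1, 2026

Adding 28 calendar days to Apr 19, 2026 gives May 17, 2026, which is the last day of the cure period.
From Sunday, May 17, 2026, 10 business days (May 18, May 19, May 20, May 21, May 22, May 25, May 26, May 28, May 29, Jun 1, skipping weekends and the listed holiday on May 27) brings us to Monday, Jun 1, 2026, which is the date termination becomes effective.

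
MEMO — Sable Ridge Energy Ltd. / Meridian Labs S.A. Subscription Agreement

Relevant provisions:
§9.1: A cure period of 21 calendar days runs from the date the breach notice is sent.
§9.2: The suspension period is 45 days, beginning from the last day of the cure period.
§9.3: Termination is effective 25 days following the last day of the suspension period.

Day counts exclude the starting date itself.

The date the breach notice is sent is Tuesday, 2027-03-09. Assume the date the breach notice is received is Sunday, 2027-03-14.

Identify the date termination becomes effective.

2027-06-08

The last day of the cure period: 2027-03-09 + 21 days = 2027-03-30.
The last day of the suspension period: 2027-03-30 + 45 days = 2027-05-14.
The date termination becomes effective: 25 calendar days after 2027-05-14 is 2027-06-08.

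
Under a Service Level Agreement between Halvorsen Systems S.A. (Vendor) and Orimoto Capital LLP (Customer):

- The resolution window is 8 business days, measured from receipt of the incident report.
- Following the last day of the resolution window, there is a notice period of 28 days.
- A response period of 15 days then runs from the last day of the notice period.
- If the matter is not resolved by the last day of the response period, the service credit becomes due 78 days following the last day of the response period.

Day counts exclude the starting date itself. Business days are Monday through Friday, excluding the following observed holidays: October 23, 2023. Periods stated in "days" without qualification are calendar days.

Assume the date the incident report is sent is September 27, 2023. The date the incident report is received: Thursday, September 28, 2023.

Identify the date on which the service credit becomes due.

February 8, 2024

The last day of the resolution window: 8 business days after Thursday, September 28, 2023, skipping weekends — Sep 29, Oct 2, Oct 3, Oct 4, Oct 5, Oct 6, Oct 9, Oct 10 — lands on Tuesday, October 10, 2023.
The last day of the notice period: 28 calendar days after October 10, 2023 is November 7, 2023.
Adding 15 calendar days to November 7, 2023 gives November 22, 2023, which is the last day of the response period.
The date on which the service credit becomes due: 78 calendar days after November 22, 2023 is February 8, 2024.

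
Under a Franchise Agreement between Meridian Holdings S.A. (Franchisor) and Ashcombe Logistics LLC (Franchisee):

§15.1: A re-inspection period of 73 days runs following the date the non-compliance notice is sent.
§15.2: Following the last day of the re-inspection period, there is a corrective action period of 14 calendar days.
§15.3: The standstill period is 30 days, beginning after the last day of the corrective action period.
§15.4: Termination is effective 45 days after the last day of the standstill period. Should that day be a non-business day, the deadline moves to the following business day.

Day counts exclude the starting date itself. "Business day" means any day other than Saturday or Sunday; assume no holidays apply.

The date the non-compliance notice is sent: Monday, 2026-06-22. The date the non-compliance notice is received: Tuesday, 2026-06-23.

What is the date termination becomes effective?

2026-12-01

Adding 73 calendar days to 2026-06-22 gives 2026-09-03, which is the last day of the re-inspection period.
The last day of the corrective action period: 2026-09-03 + 14 days = 2026-09-17.
Adding 30 calendar days to 2026-09-17 gives 2026-10-17, which is the last day of the standstill period.
The date termination becomes effective: 45 calendar days after 2026-10-17 is 2026-12-01. 2026-12-01 is a Tuesday, so no roll-forward applies.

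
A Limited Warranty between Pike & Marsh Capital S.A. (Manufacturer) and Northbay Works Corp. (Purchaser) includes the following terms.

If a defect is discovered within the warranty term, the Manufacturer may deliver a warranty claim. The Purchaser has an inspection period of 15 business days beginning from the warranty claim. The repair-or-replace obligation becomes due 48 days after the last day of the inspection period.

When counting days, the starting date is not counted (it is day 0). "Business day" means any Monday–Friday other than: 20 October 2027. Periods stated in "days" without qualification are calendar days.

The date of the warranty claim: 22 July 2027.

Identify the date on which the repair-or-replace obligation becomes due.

From Thursday, 22 July 2027, 15 business days (Jul 23, Jul 26, Jul 27, Jul 28, …, Aug 10, Aug 11, Aug 12, skipping weekends) brings us to Thursday, 12 August 2027, which is the last day of the inspection period.
The date on which the repair-or-replace obligation becomes due: 12 August 2027 + 48 days = 29 September 2027.

29 September 2027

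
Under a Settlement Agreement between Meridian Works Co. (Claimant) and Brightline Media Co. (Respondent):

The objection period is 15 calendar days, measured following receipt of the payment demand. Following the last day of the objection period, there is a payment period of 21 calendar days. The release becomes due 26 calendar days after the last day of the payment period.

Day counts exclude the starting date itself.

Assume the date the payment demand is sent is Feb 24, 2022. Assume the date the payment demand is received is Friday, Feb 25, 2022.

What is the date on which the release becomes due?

Adding 15 calendar days to Feb 25, 2022 gives Mar 12, 2022, which is the last day of the objection period.
Adding 21 calendar days to Mar 12, 2022 gives Apr 2, 2022, which is the last day of the payment period.
The date on which the release becomes due: 26 calendar days after Apr 2, 2022 is Apr 28, 2022.

Apr 28, 2022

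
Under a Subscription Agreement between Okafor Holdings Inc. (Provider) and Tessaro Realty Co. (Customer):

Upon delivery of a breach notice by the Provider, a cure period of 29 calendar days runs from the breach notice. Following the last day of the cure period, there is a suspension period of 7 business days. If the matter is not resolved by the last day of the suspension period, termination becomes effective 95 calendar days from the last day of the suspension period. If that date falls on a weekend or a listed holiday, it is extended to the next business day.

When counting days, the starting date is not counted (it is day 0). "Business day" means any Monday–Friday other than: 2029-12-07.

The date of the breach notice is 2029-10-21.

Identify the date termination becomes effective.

2030-03-04

The last day of the cure period: 2029-10-21 + 29 days = 2029-11-19.
The last day of the suspension period: counting 7 business days from Monday, 2029-11-19 (Nov 20, Nov 21, Nov 22, Nov 23, Nov 26, Nov 27, Nov 28, skipping weekends) reaches Wednesday, 2029-11-28.
The date termination becomes effective: 95 calendar days after 2029-11-28 is 2030-03-03. That falls on a Sunday, so it rolls to the next business day, Monday, 2030-03-04.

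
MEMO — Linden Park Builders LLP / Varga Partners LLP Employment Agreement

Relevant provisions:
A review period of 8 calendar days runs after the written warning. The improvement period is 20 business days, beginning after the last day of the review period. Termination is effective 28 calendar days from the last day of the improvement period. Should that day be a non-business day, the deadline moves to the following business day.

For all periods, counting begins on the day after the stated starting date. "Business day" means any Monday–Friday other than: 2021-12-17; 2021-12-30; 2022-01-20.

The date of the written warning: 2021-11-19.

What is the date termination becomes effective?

2022-01-24

The last day of the review period: 2021-11-19 + 8 days = 2021-11-27.
The last day of the improvement period: 20 business days after Saturday, 2021-11-27, skipping weekends and the listed holiday on Dec 17 — Nov 29, Nov 30, Dec 1, Dec 2, …, Dec 23, Dec 24, Dec 27 — lands on Monday, 2021-12-27.
Adding 28 calendar days to 2021-12-27 gives 2022-01-24, which is the date termination becomes effective. 2022-01-24 is a Monday and is not a listed holiday, so no roll-forward applies.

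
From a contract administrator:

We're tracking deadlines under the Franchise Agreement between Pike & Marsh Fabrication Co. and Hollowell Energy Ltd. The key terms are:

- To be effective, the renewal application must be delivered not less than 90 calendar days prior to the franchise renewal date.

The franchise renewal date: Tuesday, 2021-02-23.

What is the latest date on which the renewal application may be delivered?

Counting back 90 calendar days from 2021-02-23 gives 2020-11-25.

2020-11-25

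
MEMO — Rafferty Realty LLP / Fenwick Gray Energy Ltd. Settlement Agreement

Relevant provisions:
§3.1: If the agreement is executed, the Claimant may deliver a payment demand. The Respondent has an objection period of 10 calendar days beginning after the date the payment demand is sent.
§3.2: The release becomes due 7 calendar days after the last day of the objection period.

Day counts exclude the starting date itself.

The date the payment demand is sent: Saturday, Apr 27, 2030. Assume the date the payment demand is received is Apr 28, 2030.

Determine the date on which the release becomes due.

May 14, 2030

The last day of the objection period: Apr 27, 2030 + 10 days = May 7, 2030.
The date on which the release becomes due: 7 calendar days after May 7, 2030 is May 14, 2030.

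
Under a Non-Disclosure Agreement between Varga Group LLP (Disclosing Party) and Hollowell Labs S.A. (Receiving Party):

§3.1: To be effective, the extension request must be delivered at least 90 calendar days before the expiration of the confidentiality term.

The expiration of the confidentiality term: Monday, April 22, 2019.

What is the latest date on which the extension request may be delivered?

Counting back 90 calendar days from April 22, 2019 gives January 22, 2019.

January 22, 2019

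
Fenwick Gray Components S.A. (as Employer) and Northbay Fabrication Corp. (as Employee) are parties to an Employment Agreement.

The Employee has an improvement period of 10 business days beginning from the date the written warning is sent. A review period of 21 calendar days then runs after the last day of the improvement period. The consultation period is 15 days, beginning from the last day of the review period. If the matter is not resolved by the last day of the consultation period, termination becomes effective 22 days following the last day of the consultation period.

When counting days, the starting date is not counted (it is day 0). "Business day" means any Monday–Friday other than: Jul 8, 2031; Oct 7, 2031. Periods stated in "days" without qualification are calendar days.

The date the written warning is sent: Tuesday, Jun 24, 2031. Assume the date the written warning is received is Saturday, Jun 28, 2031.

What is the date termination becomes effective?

Sep 5, 2031

The last day of the improvement period: counting 10 business days from Tuesday, Jun 24, 2031 (Jun 25, Jun 26, Jun 27, Jun 30, Jul 1, Jul 2, Jul 3, Jul 4, Jul 7, Jul 9, skipping weekends and the listed holiday on Jul 8) reaches Wednesday, Jul 9, 2031.
The last day of the review period: Jul 9, 2031 + 21 days = Jul 30, 2031.
The last day of the consultation period: 15 calendar days after Jul 30, 2031 is Aug 14, 2031.
Adding 22 calendar days to Aug 14, 2031 gives Sep 5, 2031, which is the date termination becomes effective.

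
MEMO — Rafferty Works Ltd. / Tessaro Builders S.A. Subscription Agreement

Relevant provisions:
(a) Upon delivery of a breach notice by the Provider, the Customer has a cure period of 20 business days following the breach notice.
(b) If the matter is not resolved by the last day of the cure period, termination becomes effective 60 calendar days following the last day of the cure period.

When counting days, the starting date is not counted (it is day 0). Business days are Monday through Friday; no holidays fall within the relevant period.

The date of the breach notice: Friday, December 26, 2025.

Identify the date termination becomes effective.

From Friday, December 26, 2025, 20 business days (Dec 29, Dec 30, Dec 31, Jan 1, …, Jan 21, Jan 22, Jan 23, skipping weekends) brings us to Friday, January 23, 2026, which is the last day of the cure period.
The date termination becomes effective: January 23, 2026 + 60 days = March 24, 2026.

March 24, 2026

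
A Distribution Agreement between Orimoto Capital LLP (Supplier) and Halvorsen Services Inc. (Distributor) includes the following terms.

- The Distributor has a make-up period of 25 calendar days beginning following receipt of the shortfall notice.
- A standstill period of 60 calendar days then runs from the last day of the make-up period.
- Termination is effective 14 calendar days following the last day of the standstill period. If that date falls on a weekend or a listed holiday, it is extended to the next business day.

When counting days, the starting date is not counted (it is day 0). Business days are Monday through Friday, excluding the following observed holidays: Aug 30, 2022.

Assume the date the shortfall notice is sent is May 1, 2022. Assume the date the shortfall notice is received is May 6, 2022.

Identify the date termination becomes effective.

Aug 15, 2022

The last day of the make-up period: May 6, 2022 + 25 days = May 31, 2022.
The last day of the standstill period: 60 calendar days after May 31, 2022 is Jul 30, 2022.
The date termination becomes effective: Jul 30, 2022 + 14 days = Aug 13, 2022. That falls on a Saturday, so it rolls to the next business day, Monday, Aug 15, 2022.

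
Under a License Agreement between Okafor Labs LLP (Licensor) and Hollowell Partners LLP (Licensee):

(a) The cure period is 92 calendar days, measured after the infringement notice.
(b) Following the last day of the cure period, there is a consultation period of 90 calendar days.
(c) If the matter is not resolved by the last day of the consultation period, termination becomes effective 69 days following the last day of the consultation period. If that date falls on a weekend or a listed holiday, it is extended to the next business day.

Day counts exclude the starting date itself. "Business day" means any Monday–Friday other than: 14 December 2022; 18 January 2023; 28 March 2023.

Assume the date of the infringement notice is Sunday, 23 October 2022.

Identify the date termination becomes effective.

The last day of the cure period: 23 October 2022 + 92 days = 23 January 2023.
The last day of the consultation period: 23 January 2023 + 90 days = 23 April 2023.
Adding 69 calendar days to 23 April 2023 gives 1 July 2023, which is the date termination becomes effective. That falls on a Saturday, so it rolls to the next business day, Monday, 3 July 2023.

3 July 2023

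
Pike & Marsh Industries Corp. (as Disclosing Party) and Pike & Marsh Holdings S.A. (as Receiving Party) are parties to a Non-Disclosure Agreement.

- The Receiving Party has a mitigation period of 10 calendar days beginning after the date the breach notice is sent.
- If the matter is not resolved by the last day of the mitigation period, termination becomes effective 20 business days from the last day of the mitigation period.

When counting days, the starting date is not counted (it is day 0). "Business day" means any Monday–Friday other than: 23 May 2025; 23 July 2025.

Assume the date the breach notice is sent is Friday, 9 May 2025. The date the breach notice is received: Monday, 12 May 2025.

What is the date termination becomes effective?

Adding 10 calendar days to 9 May 2025 gives 19 May 2025, which is the last day of the mitigation period.
The date termination becomes effective: 20 business days after Monday, 19 May 2025, skipping weekends and the listed holiday on May 23 — May 20, May 21, May 22, May 26, …, Jun 13, Jun 16, Jun 17 — lands on Tuesday, 17 June 2025.

17 June 2025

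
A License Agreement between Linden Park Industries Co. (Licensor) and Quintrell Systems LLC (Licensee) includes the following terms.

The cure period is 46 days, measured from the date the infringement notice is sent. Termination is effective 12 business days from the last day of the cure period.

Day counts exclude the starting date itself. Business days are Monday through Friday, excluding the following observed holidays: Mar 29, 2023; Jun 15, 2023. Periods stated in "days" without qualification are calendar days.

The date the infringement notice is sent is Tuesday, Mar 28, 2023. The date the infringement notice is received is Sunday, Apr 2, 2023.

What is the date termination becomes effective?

May 30, 2023

The last day of the cure period: Mar 28, 2023 + 46 days = May 13, 2023.
From Saturday, May 13, 2023, 12 business days (May 15, May 16, May 17, May 18, …, May 26, May 29, May 30, skipping weekends) brings us to Tuesday, May 30, 2023, which is the date termination becomes effective.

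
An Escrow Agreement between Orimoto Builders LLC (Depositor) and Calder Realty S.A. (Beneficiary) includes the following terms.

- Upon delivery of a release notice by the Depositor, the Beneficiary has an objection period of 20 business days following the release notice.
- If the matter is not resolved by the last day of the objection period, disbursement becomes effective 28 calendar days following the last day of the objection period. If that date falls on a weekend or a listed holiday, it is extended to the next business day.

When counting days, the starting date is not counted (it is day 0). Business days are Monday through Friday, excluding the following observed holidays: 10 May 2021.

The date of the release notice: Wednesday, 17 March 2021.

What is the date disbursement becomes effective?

12 May 2021

From Wednesday, 17 March 2021, 20 business days (Mar 18, Mar 19, Mar 22, Mar 23, …, Apr 12, Apr 13, Apr 14, skipping weekends) brings us to Wednesday, 14 April 2021, which is the last day of the objection period.
Adding 28 calendar days to 14 April 2021 gives 12 May 2021, which is the date disbursement becomes effective. 12 May 2021 is a Wednesday and is not a listed holiday, so no roll-forward applies.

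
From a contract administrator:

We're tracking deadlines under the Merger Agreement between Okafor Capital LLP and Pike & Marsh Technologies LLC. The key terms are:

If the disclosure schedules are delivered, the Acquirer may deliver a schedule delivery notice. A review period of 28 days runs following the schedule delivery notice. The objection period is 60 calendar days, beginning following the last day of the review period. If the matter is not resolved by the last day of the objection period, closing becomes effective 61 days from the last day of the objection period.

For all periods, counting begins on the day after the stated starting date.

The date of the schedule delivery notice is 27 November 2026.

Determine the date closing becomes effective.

25 April 2027

The last day of the review period: 28 calendar days after 27 November 2026 is 25 December 2026.
The last day of the objection period: 60 calendar days after 25 December 2026 is 23 February 2027.
Adding 61 calendar days to 23 February 2027 gives 25 April 2027, which is the date closing becomes effective.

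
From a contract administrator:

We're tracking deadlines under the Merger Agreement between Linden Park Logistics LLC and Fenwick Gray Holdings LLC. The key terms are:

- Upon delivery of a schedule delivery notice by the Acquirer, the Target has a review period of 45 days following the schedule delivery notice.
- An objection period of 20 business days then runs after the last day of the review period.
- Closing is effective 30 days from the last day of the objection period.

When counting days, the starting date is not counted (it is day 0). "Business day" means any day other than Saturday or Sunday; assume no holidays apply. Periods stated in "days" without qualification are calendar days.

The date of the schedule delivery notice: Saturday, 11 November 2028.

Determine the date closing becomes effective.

22 February 2029

The last day of the review period: 45 calendar days after 11 November 2028 is 26 December 2028.
From Tuesday, 26 December 2028, 20 business days (Dec 27, Dec 28, Dec 29, Jan 1, …, Jan 19, Jan 22, Jan 23, skipping weekends) brings us to Tuesday, 23 January 2029, which is the last day of the objection period.
Adding 30 calendar days to 23 January 2029 gives 22 February 2029, which is the date closing becomes effective.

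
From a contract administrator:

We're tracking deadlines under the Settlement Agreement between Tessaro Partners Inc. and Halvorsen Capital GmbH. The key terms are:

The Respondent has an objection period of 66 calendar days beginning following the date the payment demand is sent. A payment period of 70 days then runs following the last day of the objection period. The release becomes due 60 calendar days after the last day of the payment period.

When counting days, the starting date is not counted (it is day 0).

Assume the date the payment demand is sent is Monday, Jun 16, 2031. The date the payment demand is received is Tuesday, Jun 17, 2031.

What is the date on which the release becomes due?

Dec 29, 2031

The last day of the objection period: Jun 16, 2031 + 66 days = Aug 21, 2031.
The last day of the payment period: 70 calendar days after Aug 21, 2031 is Oct 30, 2031.
Adding 60 calendar days to Oct 30, 2031 gives Dec 29, 2031, which is the date on which the release becomes due.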